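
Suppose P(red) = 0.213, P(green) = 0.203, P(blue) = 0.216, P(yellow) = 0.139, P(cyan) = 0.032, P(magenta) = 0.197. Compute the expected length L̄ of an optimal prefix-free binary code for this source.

2.539 bits/symbol

Repeatedly combine the two least-probable nodes; the expected code length is the sum of the merged weights.
merge 4/125 + 139/1000 → 171/1000
merge 171/1000 + 197/1000 → 46/125
merge 203/1000 + 213/1000 → 52/125
merge 27/125 + 46/125 → 73/125
merge 52/125 + 73/125 → 1
L = 171/1000 + 46/125 + 52/125 + 73/125 + 1 = 2539/1000 = 2.539 bits/symbol.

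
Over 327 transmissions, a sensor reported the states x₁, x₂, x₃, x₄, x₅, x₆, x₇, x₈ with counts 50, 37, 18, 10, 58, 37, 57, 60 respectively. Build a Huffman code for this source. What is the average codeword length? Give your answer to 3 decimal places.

2.902 bits/symbol

Probabilities are the counts divided by 327.
Repeatedly combine the two least-probable nodes; the expected code length is the sum of the merged weights.
merge 10/327 + 6/109 → 28/327
merge 28/327 + 37/327 → 65/327
merge 37/327 + 50/327 → 29/109
merge 19/109 + 58/327 → 115/327
merge 20/109 + 65/327 → 125/327
merge 29/109 + 115/327 → 202/327
merge 125/327 + 202/327 → 1
L = 28/327 + 65/327 + 29/109 + 115/327 + 125/327 + 202/327 + 1 = 949/327 ≈ 2.902 bits/symbol.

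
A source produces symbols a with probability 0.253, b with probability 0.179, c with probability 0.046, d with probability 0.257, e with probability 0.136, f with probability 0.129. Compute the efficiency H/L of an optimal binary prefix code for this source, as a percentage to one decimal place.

97.6%

Entropy H = −Σ p log₂ p ≈ 2.4266 bits.
Huffman merges: 23/500+129/1000→7/40; 17/125+7/40→311/1000; 179/1000+253/1000→54/125; 257/1000+311/1000→71/125; 54/125+71/125→1. L = 1243/500 ≈ 2.4860.
Efficiency = H/L = 2.4266/2.4860 = 97.6%.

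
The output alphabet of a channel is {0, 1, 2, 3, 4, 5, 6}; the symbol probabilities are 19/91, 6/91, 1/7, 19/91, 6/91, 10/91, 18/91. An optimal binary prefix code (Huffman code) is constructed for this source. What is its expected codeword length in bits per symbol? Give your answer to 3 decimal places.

2.714 bits/symbol

Repeatedly combine the two least-probable nodes; the expected code length is the sum of the merged weights.
merge 6/91 + 6/91 → 12/91
merge 10/91 + 12/91 → 22/91
merge 1/7 + 18/91 → 31/91
merge 19/91 + 19/91 → 38/91
merge 22/91 + 31/91 → 53/91
merge 38/91 + 53/91 → 1
L = 12/91 + 22/91 + 31/91 + 38/91 + 53/91 + 1 = 19/7 ≈ 2.714 bits/symbol.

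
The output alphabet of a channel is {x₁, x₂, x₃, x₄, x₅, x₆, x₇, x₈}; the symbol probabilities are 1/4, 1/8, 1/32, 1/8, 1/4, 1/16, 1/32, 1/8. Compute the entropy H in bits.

Each probability is a power of 1/2, so log₂(1/p) is an integer.
H = Σ p·log₂(1/p) = 1/4·2 + 1/8·3 + 1/32·5 + 1/8·3 + 1/4·2 + 1/16·4 + 1/32·5 + 1/8·3 = 2.6875 bits.

2.6875 bits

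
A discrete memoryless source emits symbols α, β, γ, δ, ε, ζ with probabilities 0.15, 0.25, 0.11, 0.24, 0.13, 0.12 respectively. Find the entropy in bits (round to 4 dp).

2.5047 bits

H = −Σ pᵢ log₂ pᵢ.
−0.15·log₂(0.15) = 0.4105
−0.25·log₂(0.25) = 0.5000
−0.11·log₂(0.11) = 0.3503
−0.24·log₂(0.24) = 0.4941
−0.13·log₂(0.13) = 0.3826
−0.12·log₂(0.12) = 0.3671
Sum ≈ 2.5047 → 2.5047 bits.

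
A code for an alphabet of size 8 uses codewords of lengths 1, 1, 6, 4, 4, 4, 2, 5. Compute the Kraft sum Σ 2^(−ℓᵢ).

1.484375

With common denominator 2^6 = 64: Σ 2^(−ℓᵢ) = 32/64 + 32/64 + 1/64 + 4/64 + 4/64 + 4/64 + 16/64 + 2/64 = 95/64 = 1.484375.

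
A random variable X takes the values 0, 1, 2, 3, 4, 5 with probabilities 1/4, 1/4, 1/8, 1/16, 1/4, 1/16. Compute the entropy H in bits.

Each probability is a power of 1/2, so log₂(1/p) is an integer.
H = Σ p·log₂(1/p) = 1/4·2 + 1/4·2 + 1/8·3 + 1/16·4 + 1/4·2 + 1/16·4 = 2.375 bits.

2.375 bits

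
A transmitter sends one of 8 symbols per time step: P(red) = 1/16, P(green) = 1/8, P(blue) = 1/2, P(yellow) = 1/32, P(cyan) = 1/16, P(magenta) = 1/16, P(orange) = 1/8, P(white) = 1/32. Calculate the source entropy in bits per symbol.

2.3125 bits

Each probability is a power of 1/2, so log₂(1/p) is an integer.
H = Σ p·log₂(1/p) = 1/16·4 + 1/8·3 + 1/2·1 + 1/32·5 + 1/16·4 + 1/16·4 + 1/8·3 + 1/32·5 = 2.3125 bits.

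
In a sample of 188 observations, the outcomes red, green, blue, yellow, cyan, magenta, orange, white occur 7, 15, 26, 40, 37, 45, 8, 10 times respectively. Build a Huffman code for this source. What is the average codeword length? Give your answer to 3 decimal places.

2.761 bits/symbol

Probabilities are the counts divided by 188.
Repeatedly combine the two least-probable nodes; the expected code length is the sum of the merged weights.
merge 7/188 + 2/47 → 15/188
merge 5/94 + 15/188 → 25/188
merge 15/188 + 25/188 → 10/47
merge 13/94 + 37/188 → 63/188
merge 10/47 + 10/47 → 20/47
merge 45/188 + 63/188 → 27/47
merge 20/47 + 27/47 → 1
L = 15/188 + 25/188 + 10/47 + 63/188 + 20/47 + 27/47 + 1 = 519/188 ≈ 2.761 bits/symbol.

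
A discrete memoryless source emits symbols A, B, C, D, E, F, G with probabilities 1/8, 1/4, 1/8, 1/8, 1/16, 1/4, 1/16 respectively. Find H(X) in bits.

2.625 bits

Each probability is a power of 1/2, so log₂(1/p) is an integer.
H = Σ p·log₂(1/p) = 1/8·3 + 1/4·2 + 1/8·3 + 1/8·3 + 1/16·4 + 1/4·2 + 1/16·4 = 2.625 bits.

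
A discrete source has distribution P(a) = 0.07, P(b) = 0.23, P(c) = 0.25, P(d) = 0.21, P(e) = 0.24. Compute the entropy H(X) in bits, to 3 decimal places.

H = −Σ pᵢ log₂ pᵢ.
−0.07·log₂(0.07) = 0.2686
−0.23·log₂(0.23) = 0.4877
−0.25·log₂(0.25) = 0.5000
−0.21·log₂(0.21) = 0.4728
−0.24·log₂(0.24) = 0.4941
Sum ≈ 2.2232 → 2.223 bits.

2.223 bits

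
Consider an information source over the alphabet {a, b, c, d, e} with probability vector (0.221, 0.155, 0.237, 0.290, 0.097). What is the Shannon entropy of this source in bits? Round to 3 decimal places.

H = −Σ pᵢ log₂ pᵢ.
−0.221·log₂(0.221) = 0.4813
−0.155·log₂(0.155) = 0.4169
−0.237·log₂(0.237) = 0.4923
−0.290·log₂(0.290) = 0.5179
−0.097·log₂(0.097) = 0.3265
Sum ≈ 2.2349 → 2.235 bits.

2.235 bits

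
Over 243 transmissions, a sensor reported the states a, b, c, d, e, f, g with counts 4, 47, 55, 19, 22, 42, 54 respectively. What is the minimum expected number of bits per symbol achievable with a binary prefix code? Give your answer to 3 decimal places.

Probabilities are the counts divided by 243.
Repeatedly combine the two least-probable nodes; the expected code length is the sum of the merged weights.
merge 4/243 + 19/243 → 23/243
merge 22/243 + 23/243 → 5/27
merge 14/81 + 5/27 → 29/81
merge 47/243 + 2/9 → 101/243
merge 55/243 + 29/81 → 142/243
merge 101/243 + 142/243 → 1
L = 23/243 + 5/27 + 29/81 + 101/243 + 142/243 + 1 = 641/243 ≈ 2.638 bits/symbol.

2.638 bits/symbol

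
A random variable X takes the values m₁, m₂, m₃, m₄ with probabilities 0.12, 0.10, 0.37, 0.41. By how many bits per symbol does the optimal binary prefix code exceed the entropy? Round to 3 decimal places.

Entropy H = −Σ p log₂ p ≈ 1.7574 bits.
Huffman merges: 1/10+3/25→11/50; 11/50+37/100→59/100; 41/100+59/100→1. L = 181/100 ≈ 1.8100.
L − H = 1.8100 − 1.7574 = 0.053 bits.

0.053 bits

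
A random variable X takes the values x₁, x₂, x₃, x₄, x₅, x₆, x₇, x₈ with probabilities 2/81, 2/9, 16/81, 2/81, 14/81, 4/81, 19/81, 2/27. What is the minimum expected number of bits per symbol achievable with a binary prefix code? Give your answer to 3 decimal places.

Repeatedly combine the two least-probable nodes; the expected code length is the sum of the merged weights.
merge 2/81 + 2/81 → 4/81
merge 4/81 + 4/81 → 8/81
merge 2/27 + 8/81 → 14/81
merge 14/81 + 14/81 → 28/81
merge 16/81 + 2/9 → 34/81
merge 19/81 + 28/81 → 47/81
merge 34/81 + 47/81 → 1
L = 4/81 + 8/81 + 14/81 + 28/81 + 34/81 + 47/81 + 1 = 8/3 ≈ 2.667 bits/symbol.

2.667 bits/symbol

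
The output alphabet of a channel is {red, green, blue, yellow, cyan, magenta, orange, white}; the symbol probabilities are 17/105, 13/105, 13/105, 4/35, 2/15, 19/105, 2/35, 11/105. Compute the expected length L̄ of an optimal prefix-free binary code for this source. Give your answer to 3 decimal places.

Repeatedly combine the two least-probable nodes; the expected code length is the sum of the merged weights.
merge 2/35 + 11/105 → 17/105
merge 4/35 + 13/105 → 5/21
merge 13/105 + 2/15 → 9/35
merge 17/105 + 17/105 → 34/105
merge 19/105 + 5/21 → 44/105
merge 9/35 + 34/105 → 61/105
merge 44/105 + 61/105 → 1
L = 17/105 + 5/21 + 9/35 + 34/105 + 44/105 + 61/105 + 1 = 313/105 ≈ 2.981 bits/symbol.

2.981 bits/symbol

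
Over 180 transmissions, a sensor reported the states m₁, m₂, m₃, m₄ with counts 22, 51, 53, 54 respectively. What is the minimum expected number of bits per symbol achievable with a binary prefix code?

2 bits/symbol

Probabilities are the counts divided by 180.
Repeatedly combine the two least-probable nodes; the expected code length is the sum of the merged weights.
merge 11/90 + 17/60 → 73/180
merge 53/180 + 3/10 → 107/180
merge 73/180 + 107/180 → 1
L = 73/180 + 107/180 + 1 = 2 bits/symbol.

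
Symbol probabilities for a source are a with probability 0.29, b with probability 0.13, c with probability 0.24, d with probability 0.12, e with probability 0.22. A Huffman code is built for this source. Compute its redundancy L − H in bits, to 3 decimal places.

Entropy H = −Σ p log₂ p ≈ 2.2423 bits.
Huffman merges: 3/25+13/100→1/4; 11/50+6/25→23/50; 1/4+29/100→27/50; 23/50+27/50→1. L = 9/4 ≈ 2.2500.
L − H = 2.2500 − 2.2423 = 0.008 bits.

0.008 bits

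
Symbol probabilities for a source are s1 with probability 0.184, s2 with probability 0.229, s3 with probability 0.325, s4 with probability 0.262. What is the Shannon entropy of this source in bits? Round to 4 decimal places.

1.9696 bits

H = −Σ pᵢ log₂ pᵢ.
−0.184·log₂(0.184) = 0.4494
−0.229·log₂(0.229) = 0.4870
−0.325·log₂(0.325) = 0.5270
−0.262·log₂(0.262) = 0.5063
Sum ≈ 1.9696 → 1.9696 bits.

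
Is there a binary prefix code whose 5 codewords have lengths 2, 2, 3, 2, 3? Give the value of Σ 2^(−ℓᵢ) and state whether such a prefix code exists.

1; yes

With common denominator 2^3 = 8: Σ 2^(−ℓᵢ) = 2/8 + 2/8 + 1/8 + 2/8 + 1/8 = 8/8 = 1.
Kraft's inequality requires Σ ≤ 1; here Σ = 1 ≤ 1, so such a prefix code exists.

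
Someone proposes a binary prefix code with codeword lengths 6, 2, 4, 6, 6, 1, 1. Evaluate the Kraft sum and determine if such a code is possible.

1.359375; no

With common denominator 2^6 = 64: Σ 2^(−ℓᵢ) = 1/64 + 16/64 + 4/64 + 1/64 + 1/64 + 32/64 + 32/64 = 87/64 = 1.359375.
Kraft's inequality requires Σ ≤ 1; here Σ = 1.359375 > 1, so no such prefix code exists.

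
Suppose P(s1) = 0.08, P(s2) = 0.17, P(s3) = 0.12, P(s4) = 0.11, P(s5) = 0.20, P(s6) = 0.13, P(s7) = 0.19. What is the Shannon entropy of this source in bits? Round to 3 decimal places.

2.746 bits

H = −Σ pᵢ log₂ pᵢ.
−0.08·log₂(0.08) = 0.2915
−0.17·log₂(0.17) = 0.4346
−0.12·log₂(0.12) = 0.3671
−0.11·log₂(0.11) = 0.3503
−0.20·log₂(0.20) = 0.4644
−0.13·log₂(0.13) = 0.3826
−0.19·log₂(0.19) = 0.4552
Sum ≈ 2.7457 → 2.746 bits.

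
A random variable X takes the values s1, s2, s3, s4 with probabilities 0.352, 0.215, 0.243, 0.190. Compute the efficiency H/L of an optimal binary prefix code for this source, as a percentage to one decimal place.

Entropy H = −Σ p log₂ p ≈ 1.9582 bits.
Huffman merges: 19/100+43/200→81/200; 243/1000+44/125→119/200; 81/200+119/200→1. L = 2 ≈ 2.0000.
Efficiency = H/L = 1.9582/2.0000 = 97.9%.

97.9%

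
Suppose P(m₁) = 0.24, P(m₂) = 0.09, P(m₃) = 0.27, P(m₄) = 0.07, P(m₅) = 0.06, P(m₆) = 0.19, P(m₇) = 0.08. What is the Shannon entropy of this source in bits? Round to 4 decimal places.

H = −Σ pᵢ log₂ pᵢ.
−0.24·log₂(0.24) = 0.4941
−0.09·log₂(0.09) = 0.3127
−0.27·log₂(0.27) = 0.5100
−0.07·log₂(0.07) = 0.2686
−0.06·log₂(0.06) = 0.2435
−0.19·log₂(0.19) = 0.4552
−0.08·log₂(0.08) = 0.2915
Sum ≈ 2.5756 → 2.5756 bits.

2.5756 bits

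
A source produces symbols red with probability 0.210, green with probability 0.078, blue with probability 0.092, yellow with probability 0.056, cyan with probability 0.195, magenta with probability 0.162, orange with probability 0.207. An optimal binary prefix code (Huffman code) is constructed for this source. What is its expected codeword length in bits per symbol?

2.717 bits/symbol

Repeatedly combine the two least-probable nodes; the expected code length is the sum of the merged weights.
merge 7/125 + 39/500 → 67/500
merge 23/250 + 67/500 → 113/500
merge 81/500 + 39/200 → 357/1000
merge 207/1000 + 21/100 → 417/1000
merge 113/500 + 357/1000 → 583/1000
merge 417/1000 + 583/1000 → 1
L = 67/500 + 113/500 + 357/1000 + 417/1000 + 583/1000 + 1 = 2717/1000 = 2.717 bits/symbol.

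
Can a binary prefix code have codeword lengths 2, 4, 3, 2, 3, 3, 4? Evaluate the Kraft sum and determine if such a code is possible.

With common denominator 2^4 = 16: Σ 2^(−ℓᵢ) = 4/16 + 1/16 + 2/16 + 4/16 + 2/16 + 2/16 + 1/16 = 16/16 = 1.
Kraft's inequality requires Σ ≤ 1; here Σ = 1 ≤ 1, so such a prefix code exists.

1; yes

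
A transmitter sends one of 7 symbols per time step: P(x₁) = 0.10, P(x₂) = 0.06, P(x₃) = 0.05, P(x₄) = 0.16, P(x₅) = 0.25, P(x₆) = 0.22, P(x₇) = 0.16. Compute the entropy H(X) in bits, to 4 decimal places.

H = −Σ pᵢ log₂ pᵢ.
−0.10·log₂(0.10) = 0.3322
−0.06·log₂(0.06) = 0.2435
−0.05·log₂(0.05) = 0.2161
−0.16·log₂(0.16) = 0.4230
−0.25·log₂(0.25) = 0.5000
−0.22·log₂(0.22) = 0.4806
−0.16·log₂(0.16) = 0.4230
Sum ≈ 2.6184 → 2.6184 bits.

2.6184 bits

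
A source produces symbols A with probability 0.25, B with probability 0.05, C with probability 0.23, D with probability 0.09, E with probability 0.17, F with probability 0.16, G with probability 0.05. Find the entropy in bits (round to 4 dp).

H = −Σ pᵢ log₂ pᵢ.
−0.25·log₂(0.25) = 0.5000
−0.05·log₂(0.05) = 0.2161
−0.23·log₂(0.23) = 0.4877
−0.09·log₂(0.09) = 0.3127
−0.17·log₂(0.17) = 0.4346
−0.16·log₂(0.16) = 0.4230
−0.05·log₂(0.05) = 0.2161
Sum ≈ 2.5901 → 2.5901 bits.

2.5901 bits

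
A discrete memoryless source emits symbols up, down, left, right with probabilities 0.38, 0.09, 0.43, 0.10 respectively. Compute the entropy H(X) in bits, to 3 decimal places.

H = −Σ pᵢ log₂ pᵢ.
−0.38·log₂(0.38) = 0.5305
−0.09·log₂(0.09) = 0.3127
−0.43·log₂(0.43) = 0.5236
−0.10·log₂(0.10) = 0.3322
Sum ≈ 1.6989 → 1.699 bits.

1.699 bits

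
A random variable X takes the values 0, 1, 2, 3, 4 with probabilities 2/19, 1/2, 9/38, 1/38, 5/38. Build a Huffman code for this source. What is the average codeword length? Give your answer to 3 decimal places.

Repeatedly combine the two least-probable nodes; the expected code length is the sum of the merged weights.
merge 1/38 + 2/19 → 5/38
merge 5/38 + 5/38 → 5/19
merge 9/38 + 5/19 → 1/2
merge 1/2 + 1/2 → 1
L = 5/38 + 5/19 + 1/2 + 1 = 36/19 ≈ 1.895 bits/symbol.

1.895 bits/symbol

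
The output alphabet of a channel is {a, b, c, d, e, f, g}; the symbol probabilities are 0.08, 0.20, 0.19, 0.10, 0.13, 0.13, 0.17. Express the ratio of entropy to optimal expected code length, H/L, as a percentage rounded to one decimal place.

Entropy H = −Σ p log₂ p ≈ 2.7432 bits.
Huffman merges: 2/25+1/10→9/50; 13/100+13/100→13/50; 17/100+9/50→7/20; 19/100+1/5→39/100; 13/50+7/20→61/100; 39/100+61/100→1. L = 279/100 ≈ 2.7900.
Efficiency = H/L = 2.7432/2.7900 = 98.3%.

98.3%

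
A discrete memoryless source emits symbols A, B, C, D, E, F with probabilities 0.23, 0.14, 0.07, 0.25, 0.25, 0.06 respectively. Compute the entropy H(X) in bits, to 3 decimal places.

H = −Σ pᵢ log₂ pᵢ.
−0.23·log₂(0.23) = 0.4877
−0.14·log₂(0.14) = 0.3971
−0.07·log₂(0.07) = 0.2686
−0.25·log₂(0.25) = 0.5000
−0.25·log₂(0.25) = 0.5000
−0.06·log₂(0.06) = 0.2435
Sum ≈ 2.3969 → 2.397 bits.

2.397 bits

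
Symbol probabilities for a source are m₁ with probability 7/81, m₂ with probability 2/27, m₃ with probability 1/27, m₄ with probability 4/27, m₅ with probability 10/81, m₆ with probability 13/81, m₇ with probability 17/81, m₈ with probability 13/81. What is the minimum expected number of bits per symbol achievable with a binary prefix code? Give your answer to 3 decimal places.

2.901 bits/symbol

Repeatedly combine the two least-probable nodes; the expected code length is the sum of the merged weights.
merge 1/27 + 2/27 → 1/9
merge 7/81 + 1/9 → 16/81
merge 10/81 + 4/27 → 22/81
merge 13/81 + 13/81 → 26/81
merge 16/81 + 17/81 → 11/27
merge 22/81 + 26/81 → 16/27
merge 11/27 + 16/27 → 1
L = 1/9 + 16/81 + 22/81 + 26/81 + 11/27 + 16/27 + 1 = 235/81 ≈ 2.901 bits/symbol.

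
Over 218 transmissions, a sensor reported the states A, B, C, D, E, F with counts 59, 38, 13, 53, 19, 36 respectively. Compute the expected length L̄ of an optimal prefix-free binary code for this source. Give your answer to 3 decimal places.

2.459 bits/symbol

Probabilities are the counts divided by 218.
Repeatedly combine the two least-probable nodes; the expected code length is the sum of the merged weights.
merge 13/218 + 19/218 → 16/109
merge 16/109 + 18/109 → 34/109
merge 19/109 + 53/218 → 91/218
merge 59/218 + 34/109 → 127/218
merge 91/218 + 127/218 → 1
L = 16/109 + 34/109 + 91/218 + 127/218 + 1 = 268/109 ≈ 2.459 bits/symbol.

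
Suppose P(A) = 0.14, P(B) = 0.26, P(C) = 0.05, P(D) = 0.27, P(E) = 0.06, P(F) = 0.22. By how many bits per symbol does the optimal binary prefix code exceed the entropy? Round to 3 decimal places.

0.007 bits

Entropy H = −Σ p log₂ p ≈ 2.3526 bits.
Huffman merges: 1/20+3/50→11/100; 11/100+7/50→1/4; 11/50+1/4→47/100; 13/50+27/100→53/100; 47/100+53/100→1. L = 59/25 ≈ 2.3600.
L − H = 2.3600 − 2.3526 = 0.007 bits.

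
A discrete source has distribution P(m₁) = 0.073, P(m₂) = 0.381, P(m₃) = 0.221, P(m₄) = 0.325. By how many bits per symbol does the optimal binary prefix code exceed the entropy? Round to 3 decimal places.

0.099 bits

Entropy H = −Σ p log₂ p ≈ 1.8143 bits.
Huffman merges: 73/1000+221/1000→147/500; 147/500+13/40→619/1000; 381/1000+619/1000→1. L = 1913/1000 ≈ 1.9130.
L − H = 1.9130 − 1.8143 = 0.099 bits.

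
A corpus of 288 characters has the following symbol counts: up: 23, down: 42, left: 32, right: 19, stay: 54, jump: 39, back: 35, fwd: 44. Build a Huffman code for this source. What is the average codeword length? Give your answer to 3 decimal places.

Probabilities are the counts divided by 288.
Repeatedly combine the two least-probable nodes; the expected code length is the sum of the merged weights.
merge 19/288 + 23/288 → 7/48
merge 1/9 + 35/288 → 67/288
merge 13/96 + 7/48 → 9/32
merge 7/48 + 11/72 → 43/144
merge 3/16 + 67/288 → 121/288
merge 9/32 + 43/144 → 167/288
merge 121/288 + 167/288 → 1
L = 7/48 + 67/288 + 9/32 + 43/144 + 121/288 + 167/288 + 1 = 71/24 ≈ 2.958 bits/symbol.

2.958 bits/symbol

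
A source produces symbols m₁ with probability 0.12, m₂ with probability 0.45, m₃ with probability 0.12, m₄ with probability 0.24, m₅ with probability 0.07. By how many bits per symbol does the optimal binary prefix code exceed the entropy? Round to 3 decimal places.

Entropy H = −Σ p log₂ p ≈ 2.0152 bits.
Huffman merges: 7/100+3/25→19/100; 3/25+19/100→31/100; 6/25+31/100→11/20; 9/20+11/20→1. L = 41/20 ≈ 2.0500.
L − H = 2.0500 − 2.0152 = 0.035 bits.

0.035 bits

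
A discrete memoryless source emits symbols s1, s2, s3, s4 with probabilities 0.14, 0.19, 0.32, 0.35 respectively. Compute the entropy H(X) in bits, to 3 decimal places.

H = −Σ pᵢ log₂ pᵢ.
−0.14·log₂(0.14) = 0.3971
−0.19·log₂(0.19) = 0.4552
−0.32·log₂(0.32) = 0.5260
−0.35·log₂(0.35) = 0.5301
Sum ≈ 1.9085 → 1.908 bits.

1.908 bits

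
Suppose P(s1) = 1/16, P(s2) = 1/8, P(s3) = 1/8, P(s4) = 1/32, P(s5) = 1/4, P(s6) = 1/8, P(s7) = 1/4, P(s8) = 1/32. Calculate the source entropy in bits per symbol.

Each probability is a power of 1/2, so log₂(1/p) is an integer.
H = Σ p·log₂(1/p) = 1/16·4 + 1/8·3 + 1/8·3 + 1/32·5 + 1/4·2 + 1/8·3 + 1/4·2 + 1/32·5 = 2.6875 bits.

2.6875 bits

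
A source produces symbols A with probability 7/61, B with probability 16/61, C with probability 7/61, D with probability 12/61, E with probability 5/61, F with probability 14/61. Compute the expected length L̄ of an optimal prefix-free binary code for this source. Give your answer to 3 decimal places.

Repeatedly combine the two least-probable nodes; the expected code length is the sum of the merged weights.
merge 5/61 + 7/61 → 12/61
merge 7/61 + 12/61 → 19/61
merge 12/61 + 14/61 → 26/61
merge 16/61 + 19/61 → 35/61
merge 26/61 + 35/61 → 1
L = 12/61 + 19/61 + 26/61 + 35/61 + 1 = 153/61 ≈ 2.508 bits/symbol.

2.508 bits/symbol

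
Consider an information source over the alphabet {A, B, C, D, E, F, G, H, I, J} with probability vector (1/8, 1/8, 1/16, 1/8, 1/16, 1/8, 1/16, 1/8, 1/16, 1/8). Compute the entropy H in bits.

3.25 bits

Each probability is a power of 1/2, so log₂(1/p) is an integer.
H = Σ p·log₂(1/p) = 1/8·3 + 1/8·3 + 1/16·4 + 1/8·3 + 1/16·4 + 1/8·3 + 1/16·4 + 1/8·3 + 1/16·4 + 1/8·3 = 3.25 bits.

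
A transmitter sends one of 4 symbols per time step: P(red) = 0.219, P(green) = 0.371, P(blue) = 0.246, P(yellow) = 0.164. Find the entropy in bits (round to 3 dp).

H = −Σ pᵢ log₂ pᵢ.
−0.219·log₂(0.219) = 0.4798
−0.371·log₂(0.371) = 0.5307
−0.246·log₂(0.246) = 0.4977
−0.164·log₂(0.164) = 0.4278
Sum ≈ 1.9360 → 1.936 bits.

1.936 bits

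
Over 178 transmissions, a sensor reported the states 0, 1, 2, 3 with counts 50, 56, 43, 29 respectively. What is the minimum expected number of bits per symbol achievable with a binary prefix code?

2 bits/symbol

Probabilities are the counts divided by 178.
Repeatedly combine the two least-probable nodes; the expected code length is the sum of the merged weights.
merge 29/178 + 43/178 → 36/89
merge 25/89 + 28/89 → 53/89
merge 36/89 + 53/89 → 1
L = 36/89 + 53/89 + 1 = 2 bits/symbol.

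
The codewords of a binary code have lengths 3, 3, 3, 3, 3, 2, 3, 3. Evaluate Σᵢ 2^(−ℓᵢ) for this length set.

1.125

With common denominator 2^3 = 8: Σ 2^(−ℓᵢ) = 1/8 + 1/8 + 1/8 + 1/8 + 1/8 + 2/8 + 1/8 + 1/8 = 9/8 = 1.125.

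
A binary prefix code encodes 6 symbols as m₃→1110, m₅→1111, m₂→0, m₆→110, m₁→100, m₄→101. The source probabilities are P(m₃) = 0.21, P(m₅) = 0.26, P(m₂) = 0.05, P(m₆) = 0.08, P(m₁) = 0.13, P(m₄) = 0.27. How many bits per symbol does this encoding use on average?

L̄ = Σ pᵢ·ℓᵢ = 0.21·4 + 0.26·4 + 0.05·1 + 0.08·3 + 0.13·3 + 0.27·3 = 3.37 bits/symbol.

3.37 bits/symbol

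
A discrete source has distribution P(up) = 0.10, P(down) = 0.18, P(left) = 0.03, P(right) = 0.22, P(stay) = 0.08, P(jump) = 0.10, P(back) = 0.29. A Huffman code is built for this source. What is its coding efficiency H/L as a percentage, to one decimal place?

Entropy H = −Σ p log₂ p ≈ 2.5514 bits.
Huffman merges: 3/100+2/25→11/100; 1/10+1/10→1/5; 11/100+9/50→29/100; 1/5+11/50→21/50; 29/100+29/100→29/50; 21/50+29/50→1. L = 13/5 ≈ 2.6000.
Efficiency = H/L = 2.5514/2.6000 = 98.1%.

98.1%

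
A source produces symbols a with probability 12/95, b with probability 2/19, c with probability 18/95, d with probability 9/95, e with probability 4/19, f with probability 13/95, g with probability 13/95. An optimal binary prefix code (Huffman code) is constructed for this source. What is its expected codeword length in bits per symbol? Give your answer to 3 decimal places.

2.789 bits/symbol

Repeatedly combine the two least-probable nodes; the expected code length is the sum of the merged weights.
merge 9/95 + 2/19 → 1/5
merge 12/95 + 13/95 → 5/19
merge 13/95 + 18/95 → 31/95
merge 1/5 + 4/19 → 39/95
merge 5/19 + 31/95 → 56/95
merge 39/95 + 56/95 → 1
L = 1/5 + 5/19 + 31/95 + 39/95 + 56/95 + 1 = 53/19 ≈ 2.789 bits/symbol.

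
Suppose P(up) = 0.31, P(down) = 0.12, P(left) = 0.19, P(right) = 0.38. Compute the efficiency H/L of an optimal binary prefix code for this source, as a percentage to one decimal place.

Entropy H = −Σ p log₂ p ≈ 1.8765 bits.
Huffman merges: 3/25+19/100→31/100; 31/100+31/100→31/50; 19/50+31/50→1. L = 193/100 ≈ 1.9300.
Efficiency = H/L = 1.8765/1.9300 = 97.2%.

97.2%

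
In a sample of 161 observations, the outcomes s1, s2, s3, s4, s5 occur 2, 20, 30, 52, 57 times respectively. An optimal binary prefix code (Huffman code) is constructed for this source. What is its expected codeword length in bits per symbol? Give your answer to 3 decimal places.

Probabilities are the counts divided by 161.
Repeatedly combine the two least-probable nodes; the expected code length is the sum of the merged weights.
merge 2/161 + 20/161 → 22/161
merge 22/161 + 30/161 → 52/161
merge 52/161 + 52/161 → 104/161
merge 57/161 + 104/161 → 1
L = 22/161 + 52/161 + 104/161 + 1 = 339/161 ≈ 2.106 bits/symbol.

2.106 bits/symbol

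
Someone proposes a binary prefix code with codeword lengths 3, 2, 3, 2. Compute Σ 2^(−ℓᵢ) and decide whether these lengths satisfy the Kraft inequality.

With common denominator 2^3 = 8: Σ 2^(−ℓᵢ) = 1/8 + 2/8 + 1/8 + 2/8 = 6/8 = 0.75.
Kraft's inequality requires Σ ≤ 1; here Σ = 0.75 ≤ 1, so such a prefix code exists.

0.75; yes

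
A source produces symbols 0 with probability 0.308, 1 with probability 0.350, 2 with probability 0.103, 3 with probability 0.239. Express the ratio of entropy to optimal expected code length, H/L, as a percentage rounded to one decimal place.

94.6%

Entropy H = −Σ p log₂ p ≈ 1.8847 bits.
Huffman merges: 103/1000+239/1000→171/500; 77/250+171/500→13/20; 7/20+13/20→1. L = 249/125 ≈ 1.9920.
Efficiency = H/L = 1.8847/1.9920 = 94.6%.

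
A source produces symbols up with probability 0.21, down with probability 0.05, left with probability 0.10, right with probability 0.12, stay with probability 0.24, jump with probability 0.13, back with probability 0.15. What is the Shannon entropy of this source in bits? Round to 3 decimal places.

2.676 bits

H = −Σ pᵢ log₂ pᵢ.
−0.21·log₂(0.21) = 0.4728
−0.05·log₂(0.05) = 0.2161
−0.10·log₂(0.10) = 0.3322
−0.12·log₂(0.12) = 0.3671
−0.24·log₂(0.24) = 0.4941
−0.13·log₂(0.13) = 0.3826
−0.15·log₂(0.15) = 0.4105
Sum ≈ 2.6755 → 2.676 bits.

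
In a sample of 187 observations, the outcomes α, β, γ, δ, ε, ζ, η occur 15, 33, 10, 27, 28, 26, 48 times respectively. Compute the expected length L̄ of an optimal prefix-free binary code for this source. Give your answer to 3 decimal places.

2.701 bits/symbol

Probabilities are the counts divided by 187.
Repeatedly combine the two least-probable nodes; the expected code length is the sum of the merged weights.
merge 10/187 + 15/187 → 25/187
merge 25/187 + 26/187 → 3/11
merge 27/187 + 28/187 → 5/17
merge 3/17 + 48/187 → 81/187
merge 3/11 + 5/17 → 106/187
merge 81/187 + 106/187 → 1
L = 25/187 + 3/11 + 5/17 + 81/187 + 106/187 + 1 = 505/187 ≈ 2.701 bits/symbol.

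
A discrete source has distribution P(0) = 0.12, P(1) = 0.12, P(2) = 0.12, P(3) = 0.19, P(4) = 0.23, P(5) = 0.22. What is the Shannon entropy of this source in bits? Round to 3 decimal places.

H = −Σ pᵢ log₂ pᵢ.
−0.12·log₂(0.12) = 0.3671
−0.12·log₂(0.12) = 0.3671
−0.12·log₂(0.12) = 0.3671
−0.19·log₂(0.19) = 0.4552
−0.23·log₂(0.23) = 0.4877
−0.22·log₂(0.22) = 0.4806
Sum ≈ 2.5247 → 2.525 bits.

2.525 bits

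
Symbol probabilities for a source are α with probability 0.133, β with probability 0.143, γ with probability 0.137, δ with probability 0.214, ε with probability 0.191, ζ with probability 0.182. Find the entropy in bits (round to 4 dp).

H = −Σ pᵢ log₂ pᵢ.
−0.133·log₂(0.133) = 0.3871
−0.143·log₂(0.143) = 0.4012
−0.137·log₂(0.137) = 0.3929
−0.214·log₂(0.214) = 0.4760
−0.191·log₂(0.191) = 0.4562
−0.182·log₂(0.182) = 0.4474
Sum ≈ 2.5608 → 2.5608 bits.

2.5608 bits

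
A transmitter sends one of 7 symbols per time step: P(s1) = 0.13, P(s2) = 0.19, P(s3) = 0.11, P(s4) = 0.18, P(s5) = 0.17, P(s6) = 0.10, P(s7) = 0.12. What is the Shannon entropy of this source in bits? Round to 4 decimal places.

H = −Σ pᵢ log₂ pᵢ.
−0.13·log₂(0.13) = 0.3826
−0.19·log₂(0.19) = 0.4552
−0.11·log₂(0.11) = 0.3503
−0.18·log₂(0.18) = 0.4453
−0.17·log₂(0.17) = 0.4346
−0.10·log₂(0.10) = 0.3322
−0.12·log₂(0.12) = 0.3671
Sum ≈ 2.7673 → 2.7673 bits.

2.7673 bits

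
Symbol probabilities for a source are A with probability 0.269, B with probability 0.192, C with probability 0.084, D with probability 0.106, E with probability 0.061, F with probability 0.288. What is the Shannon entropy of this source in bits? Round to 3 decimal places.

H = −Σ pᵢ log₂ pᵢ.
−0.269·log₂(0.269) = 0.5096
−0.192·log₂(0.192) = 0.4571
−0.084·log₂(0.084) = 0.3002
−0.106·log₂(0.106) = 0.3432
−0.061·log₂(0.061) = 0.2461
−0.288·log₂(0.288) = 0.5172
Sum ≈ 2.3734 → 2.373 bits.

2.373 bits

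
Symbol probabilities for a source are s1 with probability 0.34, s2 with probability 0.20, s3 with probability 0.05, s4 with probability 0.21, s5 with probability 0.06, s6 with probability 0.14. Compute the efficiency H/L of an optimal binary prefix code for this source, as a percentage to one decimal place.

98.4%

Entropy H = −Σ p log₂ p ≈ 2.3231 bits.
Huffman merges: 1/20+3/50→11/100; 11/100+7/50→1/4; 1/5+21/100→41/100; 1/4+17/50→59/100; 41/100+59/100→1. L = 59/25 ≈ 2.3600.
Efficiency = H/L = 2.3231/2.3600 = 98.4%.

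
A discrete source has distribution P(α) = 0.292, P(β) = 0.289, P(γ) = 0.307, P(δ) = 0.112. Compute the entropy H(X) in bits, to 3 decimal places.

H = −Σ pᵢ log₂ pᵢ.
−0.292·log₂(0.292) = 0.5186
−0.289·log₂(0.289) = 0.5176
−0.307·log₂(0.307) = 0.5230
−0.112·log₂(0.112) = 0.3537
Sum ≈ 1.9129 → 1.913 bits.

1.913 bits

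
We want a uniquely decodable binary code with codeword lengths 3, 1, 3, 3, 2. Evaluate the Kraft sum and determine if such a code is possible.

With common denominator 2^3 = 8: Σ 2^(−ℓᵢ) = 1/8 + 4/8 + 1/8 + 1/8 + 2/8 = 9/8 = 1.125.
Kraft's inequality requires Σ ≤ 1; here Σ = 1.125 > 1, so no such prefix code exists.

1.125; no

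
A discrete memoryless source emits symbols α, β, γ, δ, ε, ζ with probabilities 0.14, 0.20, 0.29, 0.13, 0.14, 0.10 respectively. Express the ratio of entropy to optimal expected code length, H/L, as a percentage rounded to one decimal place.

Entropy H = −Σ p log₂ p ≈ 2.4913 bits.
Huffman merges: 1/10+13/100→23/100; 7/50+7/50→7/25; 1/5+23/100→43/100; 7/25+29/100→57/100; 43/100+57/100→1. L = 251/100 ≈ 2.5100.
Efficiency = H/L = 2.4913/2.5100 = 99.3%.

99.3%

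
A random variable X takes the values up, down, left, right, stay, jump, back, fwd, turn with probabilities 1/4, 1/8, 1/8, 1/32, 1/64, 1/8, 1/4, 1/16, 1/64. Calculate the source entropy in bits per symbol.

2.71875 bits

Each probability is a power of 1/2, so log₂(1/p) is an integer.
H = Σ p·log₂(1/p) = 1/4·2 + 1/8·3 + 1/8·3 + 1/32·5 + 1/64·6 + 1/8·3 + 1/4·2 + 1/16·4 + 1/64·6 = 2.71875 bits.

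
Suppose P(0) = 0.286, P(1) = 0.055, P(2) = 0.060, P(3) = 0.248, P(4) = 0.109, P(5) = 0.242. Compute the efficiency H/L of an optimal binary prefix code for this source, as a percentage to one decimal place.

Entropy H = −Σ p log₂ p ≈ 2.3329 bits.
Huffman merges: 11/200+3/50→23/200; 109/1000+23/200→28/125; 28/125+121/500→233/500; 31/125+143/500→267/500; 233/500+267/500→1. L = 2339/1000 ≈ 2.3390.
Efficiency = H/L = 2.3329/2.3390 = 99.7%.

99.7%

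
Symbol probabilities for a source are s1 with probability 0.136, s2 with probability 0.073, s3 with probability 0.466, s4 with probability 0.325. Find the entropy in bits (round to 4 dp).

1.7074 bits

H = −Σ pᵢ log₂ pᵢ.
−0.136·log₂(0.136) = 0.3915
−0.073·log₂(0.073) = 0.2756
−0.466·log₂(0.466) = 0.5133
−0.325·log₂(0.325) = 0.5270
Sum ≈ 1.7074 → 1.7074 bits.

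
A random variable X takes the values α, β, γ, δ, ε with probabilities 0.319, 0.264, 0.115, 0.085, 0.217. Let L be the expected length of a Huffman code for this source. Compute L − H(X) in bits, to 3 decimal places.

Entropy H = −Σ p log₂ p ≈ 2.1725 bits.
Huffman merges: 17/200+23/200→1/5; 1/5+217/1000→417/1000; 33/125+319/1000→583/1000; 417/1000+583/1000→1. L = 11/5 ≈ 2.2000.
L − H = 2.2000 − 2.1725 = 0.027 bits.

0.027 bits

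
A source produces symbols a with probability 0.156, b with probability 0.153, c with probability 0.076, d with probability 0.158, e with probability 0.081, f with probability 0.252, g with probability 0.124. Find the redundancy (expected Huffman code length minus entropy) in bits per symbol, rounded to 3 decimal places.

Entropy H = −Σ p log₂ p ≈ 2.7039 bits.
Huffman merges: 19/250+81/1000→157/1000; 31/250+153/1000→277/1000; 39/250+157/1000→313/1000; 79/500+63/250→41/100; 277/1000+313/1000→59/100; 41/100+59/100→1. L = 2747/1000 ≈ 2.7470.
L − H = 2.7470 − 2.7039 = 0.043 bits.

0.043 bits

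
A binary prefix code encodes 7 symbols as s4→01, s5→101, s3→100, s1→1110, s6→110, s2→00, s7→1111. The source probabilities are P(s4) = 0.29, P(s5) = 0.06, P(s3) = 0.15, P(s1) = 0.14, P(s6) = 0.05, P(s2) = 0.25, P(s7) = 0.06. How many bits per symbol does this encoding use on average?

2.66 bits/symbol

L̄ = Σ pᵢ·ℓᵢ = 0.29·2 + 0.06·3 + 0.15·3 + 0.14·4 + 0.05·3 + 0.25·2 + 0.06·4 = 2.66 bits/symbol.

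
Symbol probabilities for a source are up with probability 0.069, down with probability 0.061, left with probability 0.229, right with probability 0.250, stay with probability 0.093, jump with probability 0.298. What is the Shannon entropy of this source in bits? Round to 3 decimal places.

H = −Σ pᵢ log₂ pᵢ.
−0.069·log₂(0.069) = 0.2662
−0.061·log₂(0.061) = 0.2461
−0.229·log₂(0.229) = 0.4870
−0.250·log₂(0.250) = 0.5000
−0.093·log₂(0.093) = 0.3187
−0.298·log₂(0.298) = 0.5205
Sum ≈ 2.3384 → 2.338 bits.

2.338 bits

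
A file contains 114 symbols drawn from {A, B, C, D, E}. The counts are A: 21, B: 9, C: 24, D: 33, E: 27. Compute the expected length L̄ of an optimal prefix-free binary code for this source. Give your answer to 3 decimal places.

Probabilities are the counts divided by 114.
Repeatedly combine the two least-probable nodes; the expected code length is the sum of the merged weights.
merge 3/38 + 7/38 → 5/19
merge 4/19 + 9/38 → 17/38
merge 5/19 + 11/38 → 21/38
merge 17/38 + 21/38 → 1
L = 5/19 + 17/38 + 21/38 + 1 = 43/19 ≈ 2.263 bits/symbol.

2.263 bits/symbol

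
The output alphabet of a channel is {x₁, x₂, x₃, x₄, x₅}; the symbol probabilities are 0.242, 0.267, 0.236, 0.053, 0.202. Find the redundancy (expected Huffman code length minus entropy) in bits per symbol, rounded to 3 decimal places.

Entropy H = −Σ p log₂ p ≈ 2.1864 bits.
Huffman merges: 53/1000+101/500→51/200; 59/250+121/500→239/500; 51/200+267/1000→261/500; 239/500+261/500→1. L = 451/200 ≈ 2.2550.
L − H = 2.2550 − 2.1864 = 0.069 bits.

0.069 bits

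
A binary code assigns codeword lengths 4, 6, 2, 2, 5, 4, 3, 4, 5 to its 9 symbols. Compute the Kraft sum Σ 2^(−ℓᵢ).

With common denominator 2^6 = 64: Σ 2^(−ℓᵢ) = 4/64 + 1/64 + 16/64 + 16/64 + 2/64 + 4/64 + 8/64 + 4/64 + 2/64 = 57/64 = 0.890625.

0.890625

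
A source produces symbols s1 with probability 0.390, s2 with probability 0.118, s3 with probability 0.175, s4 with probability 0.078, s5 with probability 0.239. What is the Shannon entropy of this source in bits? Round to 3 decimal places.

2.114 bits

H = −Σ pᵢ log₂ pᵢ.
−0.390·log₂(0.390) = 0.5298
−0.118·log₂(0.118) = 0.3638
−0.175·log₂(0.175) = 0.4401
−0.078·log₂(0.078) = 0.2871
−0.239·log₂(0.239) = 0.4935
Sum ≈ 2.1142 → 2.114 bits.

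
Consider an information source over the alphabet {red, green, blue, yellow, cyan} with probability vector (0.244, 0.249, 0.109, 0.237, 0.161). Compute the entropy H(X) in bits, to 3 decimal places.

2.261 bits

H = −Σ pᵢ log₂ pᵢ.
−0.244·log₂(0.244) = 0.4966
−0.249·log₂(0.249) = 0.4994
−0.109·log₂(0.109) = 0.3485
−0.237·log₂(0.237) = 0.4923
−0.161·log₂(0.161) = 0.4242
Sum ≈ 2.2610 → 2.261 bits.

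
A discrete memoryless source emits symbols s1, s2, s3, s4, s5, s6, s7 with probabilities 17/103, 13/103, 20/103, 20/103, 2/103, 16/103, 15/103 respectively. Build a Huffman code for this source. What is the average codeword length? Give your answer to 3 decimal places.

2.757 bits/symbol

Repeatedly combine the two least-probable nodes; the expected code length is the sum of the merged weights.
merge 2/103 + 13/103 → 15/103
merge 15/103 + 15/103 → 30/103
merge 16/103 + 17/103 → 33/103
merge 20/103 + 20/103 → 40/103
merge 30/103 + 33/103 → 63/103
merge 40/103 + 63/103 → 1
L = 15/103 + 30/103 + 33/103 + 40/103 + 63/103 + 1 = 284/103 ≈ 2.757 bits/symbol.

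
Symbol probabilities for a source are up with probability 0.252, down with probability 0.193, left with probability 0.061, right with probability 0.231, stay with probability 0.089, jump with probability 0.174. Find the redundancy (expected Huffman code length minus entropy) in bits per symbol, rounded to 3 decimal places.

0.031 bits

Entropy H = −Σ p log₂ p ≈ 2.4432 bits.
Huffman merges: 61/1000+89/1000→3/20; 3/20+87/500→81/250; 193/1000+231/1000→53/125; 63/250+81/250→72/125; 53/125+72/125→1. L = 1237/500 ≈ 2.4740.
L − H = 2.4740 − 2.4432 = 0.031 bits.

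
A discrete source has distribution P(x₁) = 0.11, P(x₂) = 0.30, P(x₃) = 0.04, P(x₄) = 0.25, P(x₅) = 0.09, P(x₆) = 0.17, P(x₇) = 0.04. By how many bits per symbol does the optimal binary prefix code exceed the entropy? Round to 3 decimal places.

0.040 bits

Entropy H = −Σ p log₂ p ≈ 2.4901 bits.
Huffman merges: 1/25+1/25→2/25; 2/25+9/100→17/100; 11/100+17/100→7/25; 17/100+1/4→21/50; 7/25+3/10→29/50; 21/50+29/50→1. L = 253/100 ≈ 2.5300.
L − H = 2.5300 − 2.4901 = 0.040 bits.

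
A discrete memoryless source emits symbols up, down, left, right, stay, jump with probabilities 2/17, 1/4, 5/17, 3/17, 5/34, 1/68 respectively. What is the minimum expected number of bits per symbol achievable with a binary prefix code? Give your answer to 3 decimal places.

Repeatedly combine the two least-probable nodes; the expected code length is the sum of the merged weights.
merge 1/68 + 2/17 → 9/68
merge 9/68 + 5/34 → 19/68
merge 3/17 + 1/4 → 29/68
merge 19/68 + 5/17 → 39/68
merge 29/68 + 39/68 → 1
L = 9/68 + 19/68 + 29/68 + 39/68 + 1 = 41/17 ≈ 2.412 bits/symbol.

2.412 bits/symbol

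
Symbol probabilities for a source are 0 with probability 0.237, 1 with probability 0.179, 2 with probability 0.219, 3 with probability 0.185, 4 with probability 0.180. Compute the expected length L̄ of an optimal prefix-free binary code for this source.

2.359 bits/symbol

Repeatedly combine the two least-probable nodes; the expected code length is the sum of the merged weights.
merge 179/1000 + 9/50 → 359/1000
merge 37/200 + 219/1000 → 101/250
merge 237/1000 + 359/1000 → 149/250
merge 101/250 + 149/250 → 1
L = 359/1000 + 101/250 + 149/250 + 1 = 2359/1000 = 2.359 bits/symbol.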